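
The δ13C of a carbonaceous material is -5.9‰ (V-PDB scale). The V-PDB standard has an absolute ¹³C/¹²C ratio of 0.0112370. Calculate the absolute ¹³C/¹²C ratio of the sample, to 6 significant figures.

R_sample = R_standard × (δ13C/1000 + 1)
R_sample = 0.0112370 × (-5.9/1000 + 1) = 0.0112370 × 0.994100
R_sample = 0.0111707

0.0111707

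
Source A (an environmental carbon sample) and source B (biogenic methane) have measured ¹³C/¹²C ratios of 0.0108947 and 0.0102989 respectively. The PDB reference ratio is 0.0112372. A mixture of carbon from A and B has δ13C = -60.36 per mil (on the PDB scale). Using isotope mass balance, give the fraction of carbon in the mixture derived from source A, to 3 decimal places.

0.436

δ_A = (0.0108947/0.0112372 − 1)×1000 = (0.969521 − 1)×1000 = -30.479 per mil
δ_B = (0.0102989/0.0112372 − 1)×1000 = (0.916501 − 1)×1000 = -83.499 per mil
f_A = (δ_mix − δ_B)/(δ_A − δ_B) = (-60.36 − (-83.499))/(-30.479 − (-83.499))
f_A = 23.139 / 53.020 = 0.4364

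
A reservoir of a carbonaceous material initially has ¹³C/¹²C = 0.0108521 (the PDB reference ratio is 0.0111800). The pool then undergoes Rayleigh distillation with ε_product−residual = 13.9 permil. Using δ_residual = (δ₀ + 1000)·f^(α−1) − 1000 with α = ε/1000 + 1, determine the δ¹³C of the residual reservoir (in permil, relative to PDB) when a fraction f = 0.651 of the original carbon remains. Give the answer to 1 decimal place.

δ₀ = (0.0108521/0.0111800 − 1)×1000 = (0.970671 − 1)×1000 = -29.329 permil
α − 1 = ε/1000 = 0.0139
f^(α−1) = 0.651^(0.0139) = 0.994051
δ_res = (-29.329 + 1000) × 0.994051 − 1000 = 964.897 − 1000 = -35.10 permil

-35.1 permil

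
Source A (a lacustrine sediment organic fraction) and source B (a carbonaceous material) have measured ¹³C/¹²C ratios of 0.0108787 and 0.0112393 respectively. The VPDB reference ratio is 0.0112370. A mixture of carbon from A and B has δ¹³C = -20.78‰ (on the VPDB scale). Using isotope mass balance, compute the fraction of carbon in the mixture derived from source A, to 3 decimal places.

0.654

δ_A = (0.0108787/0.0112370 − 1)×1000 = (0.968114 − 1)×1000 = -31.886‰
δ_B = (0.0112393/0.0112370 − 1)×1000 = (1.000205 − 1)×1000 = 0.205‰
f_A = (δ_mix − δ_B)/(δ_A − δ_B) = (-20.78 − (0.205))/(-31.886 − (0.205))
f_A = -20.985 / -32.090 = 0.6539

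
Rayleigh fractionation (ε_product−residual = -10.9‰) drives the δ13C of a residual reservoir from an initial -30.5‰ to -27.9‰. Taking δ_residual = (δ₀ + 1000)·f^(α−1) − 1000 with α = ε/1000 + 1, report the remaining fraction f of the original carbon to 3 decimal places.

α − 1 = ε/1000 = -0.0109
(δ_res + 1000)/(δ₀ + 1000) = (-27.9 + 1000)/(-30.5 + 1000) = 972.1/969.5 = 1.002682
f = 1.002682^(1/-0.0109) = exp(ln(1.002682)/-0.0109) = exp(0.00268/-0.0109)
f = exp(-0.2457) = 0.7822

0.782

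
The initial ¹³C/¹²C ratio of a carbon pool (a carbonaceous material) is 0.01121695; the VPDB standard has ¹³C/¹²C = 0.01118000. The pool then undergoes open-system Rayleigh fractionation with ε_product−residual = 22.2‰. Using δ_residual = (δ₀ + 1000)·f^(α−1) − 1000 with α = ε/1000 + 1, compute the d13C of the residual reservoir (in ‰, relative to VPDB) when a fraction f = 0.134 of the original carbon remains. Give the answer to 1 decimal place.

δ₀ = (0.01121695/0.01118000 − 1)×1000 = (1.003305 − 1)×1000 = 3.305‰
α − 1 = ε/1000 = 0.0222
f^(α−1) = 0.134^(0.0222) = 0.956361
δ_res = (3.305 + 1000) × 0.956361 − 1000 = 959.521 − 1000 = -40.48‰

-40.5‰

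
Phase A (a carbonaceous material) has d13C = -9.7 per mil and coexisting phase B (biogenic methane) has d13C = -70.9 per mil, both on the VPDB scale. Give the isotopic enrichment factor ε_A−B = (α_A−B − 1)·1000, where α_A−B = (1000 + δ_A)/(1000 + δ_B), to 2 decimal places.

65.87 per mil

α_A−B = (1000 + -9.7) / (1000 + -70.9) = 990.3 / 929.1 = 1.065870
ε_A−B = (1.065870 − 1) × 1000 = 65.870 per mil
(The approximation ε ≈ δ_A − δ_B would give 61.2 per mil.)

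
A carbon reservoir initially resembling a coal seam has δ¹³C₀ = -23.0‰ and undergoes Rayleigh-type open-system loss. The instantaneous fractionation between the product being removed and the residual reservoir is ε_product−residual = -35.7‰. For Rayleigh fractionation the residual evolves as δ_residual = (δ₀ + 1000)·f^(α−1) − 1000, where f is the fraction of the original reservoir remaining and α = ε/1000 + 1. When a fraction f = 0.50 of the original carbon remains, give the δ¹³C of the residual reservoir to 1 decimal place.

Rayleigh residual: δ_res = (δ₀ + 1000)·f^(α−1) − 1000
α = ε/1000 + 1 = 0.96430, so α − 1 = -0.03570
f^(α−1) = 0.50^(-0.03570) = 1.025054
δ_res = (-23.0 + 1000) × 1.025054 − 1000 = 1001.478 − 1000 = 1.48‰

1.5‰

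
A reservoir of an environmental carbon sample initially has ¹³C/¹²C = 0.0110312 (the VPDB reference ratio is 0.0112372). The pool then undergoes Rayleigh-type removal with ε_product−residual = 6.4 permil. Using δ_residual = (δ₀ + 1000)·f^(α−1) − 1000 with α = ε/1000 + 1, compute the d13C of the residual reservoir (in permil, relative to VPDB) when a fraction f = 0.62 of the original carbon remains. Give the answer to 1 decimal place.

-21.3 permil

δ₀ = (0.0110312/0.0112372 − 1)×1000 = (0.981668 − 1)×1000 = -18.332 permil
α − 1 = ε/1000 = 0.0064
f^(α−1) = 0.62^(0.0064) = 0.996945
δ_res = (-18.332 + 1000) × 0.996945 − 1000 = 978.669 − 1000 = -21.33 permil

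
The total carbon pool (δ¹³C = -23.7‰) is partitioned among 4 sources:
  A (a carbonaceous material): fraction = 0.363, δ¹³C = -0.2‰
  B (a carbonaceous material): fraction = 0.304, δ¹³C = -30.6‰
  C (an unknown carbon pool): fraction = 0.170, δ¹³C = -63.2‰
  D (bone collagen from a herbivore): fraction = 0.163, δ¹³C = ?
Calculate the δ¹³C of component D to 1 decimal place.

-22.0‰

Isotope mass balance: δ_bulk = Σ fᵢ·δᵢ.
-23.7 = 0.363×(-0.2) + 0.304×(-30.6) + 0.170×(-63.2) + 0.163×δ_D
0.163·δ_D = -23.7 − (-20.119) = -3.581
δ_D = -3.581 / 0.163 = -21.97‰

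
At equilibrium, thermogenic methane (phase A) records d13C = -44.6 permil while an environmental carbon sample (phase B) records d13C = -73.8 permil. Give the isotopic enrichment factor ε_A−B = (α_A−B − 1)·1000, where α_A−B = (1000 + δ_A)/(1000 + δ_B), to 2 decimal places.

α_A−B = (1000 + -44.6) / (1000 + -73.8) = 955.4 / 926.2 = 1.031527
ε_A−B = (1.031527 − 1) × 1000 = 31.527 permil
(The approximation ε ≈ δ_A − δ_B would give 29.2 permil.)

31.53 permil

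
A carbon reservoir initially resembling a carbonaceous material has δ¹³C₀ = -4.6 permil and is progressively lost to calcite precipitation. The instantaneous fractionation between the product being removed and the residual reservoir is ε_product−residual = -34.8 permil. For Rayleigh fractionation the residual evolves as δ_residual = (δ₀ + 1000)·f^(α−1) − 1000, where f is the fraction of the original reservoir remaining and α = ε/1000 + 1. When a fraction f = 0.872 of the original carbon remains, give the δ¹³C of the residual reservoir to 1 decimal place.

Rayleigh residual: δ_res = (δ₀ + 1000)·f^(α−1) − 1000
α = ε/1000 + 1 = 0.96520, so α − 1 = -0.03480
f^(α−1) = 0.872^(-0.03480) = 1.004778
δ_res = (-4.6 + 1000) × 1.004778 − 1000 = 1000.156 − 1000 = 0.16 permil

0.2 permil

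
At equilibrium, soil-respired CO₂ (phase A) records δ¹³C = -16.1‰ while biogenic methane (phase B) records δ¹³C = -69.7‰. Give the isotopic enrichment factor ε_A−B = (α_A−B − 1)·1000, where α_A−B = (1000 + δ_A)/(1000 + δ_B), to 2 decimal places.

α_A−B = (1000 + -16.1) / (1000 + -69.7) = 983.9 / 930.3 = 1.057616
ε_A−B = (1.057616 − 1) × 1000 = 57.616‰
(The approximation ε ≈ δ_A − δ_B would give 53.6‰.)

57.62‰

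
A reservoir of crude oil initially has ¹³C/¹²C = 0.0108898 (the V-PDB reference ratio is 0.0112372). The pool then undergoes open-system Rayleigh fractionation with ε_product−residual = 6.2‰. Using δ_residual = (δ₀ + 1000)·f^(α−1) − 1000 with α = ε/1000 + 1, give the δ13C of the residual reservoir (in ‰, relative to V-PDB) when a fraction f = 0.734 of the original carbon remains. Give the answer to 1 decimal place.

-32.8‰

δ₀ = (0.0108898/0.0112372 − 1)×1000 = (0.969085 − 1)×1000 = -30.915‰
α − 1 = ε/1000 = 0.0062
f^(α−1) = 0.734^(0.0062) = 0.998085
δ_res = (-30.915 + 1000) × 0.998085 − 1000 = 967.229 − 1000 = -32.77‰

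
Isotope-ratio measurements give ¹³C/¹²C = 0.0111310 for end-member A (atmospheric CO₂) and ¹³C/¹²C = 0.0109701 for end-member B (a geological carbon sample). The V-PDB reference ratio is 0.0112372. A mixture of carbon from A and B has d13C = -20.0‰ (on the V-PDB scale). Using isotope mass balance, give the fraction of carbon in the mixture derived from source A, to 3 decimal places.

0.263

δ_A = (0.0111310/0.0112372 − 1)×1000 = (0.990549 − 1)×1000 = -9.451‰
δ_B = (0.0109701/0.0112372 − 1)×1000 = (0.976231 − 1)×1000 = -23.769‰
f_A = (δ_mix − δ_B)/(δ_A − δ_B) = (-20.0 − (-23.769))/(-9.451 − (-23.769))
f_A = 3.769 / 14.319 = 0.2632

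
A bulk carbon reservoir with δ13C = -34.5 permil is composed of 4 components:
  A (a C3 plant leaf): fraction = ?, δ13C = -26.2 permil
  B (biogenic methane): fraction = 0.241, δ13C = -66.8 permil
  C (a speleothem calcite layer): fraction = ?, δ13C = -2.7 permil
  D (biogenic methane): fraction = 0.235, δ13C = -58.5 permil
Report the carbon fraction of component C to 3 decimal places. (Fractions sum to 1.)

Let f_C and f_A be the unknown fractions; fractions sum to 1 so f_C + f_A = 0.524.
Mass balance: Σ fᵢ·δᵢ = δ_bulk ⇒ f_C·(-2.7) + f_A·(-26.2) = -34.5 − (-29.846) = -4.654
Substitute f_A = 0.524 − f_C:
f_C·(-2.7 − -26.2) = -4.654 − 0.524×(-26.2) = 9.075
f_C = 9.075 / 23.5 = 0.3862

0.386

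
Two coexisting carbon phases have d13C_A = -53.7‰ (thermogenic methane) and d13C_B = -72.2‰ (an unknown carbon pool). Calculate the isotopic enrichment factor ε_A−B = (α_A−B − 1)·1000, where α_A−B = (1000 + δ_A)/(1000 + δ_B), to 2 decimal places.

α_A−B = (1000 + -53.7) / (1000 + -72.2) = 946.3 / 927.8 = 1.019940
ε_A−B = (1.019940 − 1) × 1000 = 19.940‰
(The approximation ε ≈ δ_A − δ_B would give 18.5‰.)

19.94‰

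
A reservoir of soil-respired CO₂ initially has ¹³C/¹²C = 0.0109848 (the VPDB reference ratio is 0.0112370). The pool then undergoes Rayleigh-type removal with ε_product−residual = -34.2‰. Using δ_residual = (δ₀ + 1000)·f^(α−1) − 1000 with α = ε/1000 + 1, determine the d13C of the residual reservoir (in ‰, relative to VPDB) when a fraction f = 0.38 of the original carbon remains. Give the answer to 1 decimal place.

δ₀ = (0.0109848/0.0112370 − 1)×1000 = (0.977556 − 1)×1000 = -22.444‰
α − 1 = ε/1000 = -0.0342
f^(α−1) = 0.38^(-0.0342) = 1.033645
δ_res = (-22.444 + 1000) × 1.033645 − 1000 = 1010.446 − 1000 = 10.45‰

10.4‰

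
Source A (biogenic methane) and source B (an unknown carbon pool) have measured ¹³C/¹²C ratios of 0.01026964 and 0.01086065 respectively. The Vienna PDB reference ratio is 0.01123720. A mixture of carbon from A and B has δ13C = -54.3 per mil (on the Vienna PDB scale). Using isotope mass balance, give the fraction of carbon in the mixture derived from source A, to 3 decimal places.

δ_A = (0.01026964/0.01123720 − 1)×1000 = (0.913897 − 1)×1000 = -86.103 per mil
δ_B = (0.01086065/0.01123720 − 1)×1000 = (0.966491 − 1)×1000 = -33.509 per mil
f_A = (δ_mix − δ_B)/(δ_A − δ_B) = (-54.3 − (-33.509))/(-86.103 − (-33.509))
f_A = -20.791 / -52.594 = 0.3953

0.395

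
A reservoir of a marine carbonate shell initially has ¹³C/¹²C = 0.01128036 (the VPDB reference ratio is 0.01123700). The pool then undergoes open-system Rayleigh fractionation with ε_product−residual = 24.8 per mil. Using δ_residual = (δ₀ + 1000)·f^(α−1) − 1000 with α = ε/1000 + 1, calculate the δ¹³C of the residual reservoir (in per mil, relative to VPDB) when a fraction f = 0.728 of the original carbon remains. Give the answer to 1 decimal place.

-4.0 per mil

δ₀ = (0.01128036/0.01123700 − 1)×1000 = (1.003859 − 1)×1000 = 3.859 per mil
α − 1 = ε/1000 = 0.0248
f^(α−1) = 0.728^(0.0248) = 0.992158
δ_res = (3.859 + 1000) × 0.992158 − 1000 = 995.986 − 1000 = -4.01 per mil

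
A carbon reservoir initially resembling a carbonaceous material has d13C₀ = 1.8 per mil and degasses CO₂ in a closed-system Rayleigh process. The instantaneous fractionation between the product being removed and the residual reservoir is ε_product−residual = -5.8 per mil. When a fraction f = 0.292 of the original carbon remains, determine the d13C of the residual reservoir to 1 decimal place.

Rayleigh residual: δ_res = (δ₀ + 1000)·f^(α−1) − 1000
α = ε/1000 + 1 = 0.99420, so α − 1 = -0.00580
f^(α−1) = 0.292^(-0.00580) = 1.007165
δ_res = (1.8 + 1000) × 1.007165 − 1000 = 1008.978 − 1000 = 8.98 per mil

9.0 per mil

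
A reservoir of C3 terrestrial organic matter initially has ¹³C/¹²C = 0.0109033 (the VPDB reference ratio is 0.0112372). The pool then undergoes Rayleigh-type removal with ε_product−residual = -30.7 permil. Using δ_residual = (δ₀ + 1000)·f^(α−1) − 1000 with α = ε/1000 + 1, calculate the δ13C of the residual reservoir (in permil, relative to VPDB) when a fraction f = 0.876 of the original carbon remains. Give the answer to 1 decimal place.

-25.8 permil

δ₀ = (0.0109033/0.0112372 − 1)×1000 = (0.970286 − 1)×1000 = -29.714 permil
α − 1 = ε/1000 = -0.0307
f^(α−1) = 0.876^(-0.0307) = 1.004073
δ_res = (-29.714 + 1000) × 1.004073 − 1000 = 974.238 − 1000 = -25.76 permil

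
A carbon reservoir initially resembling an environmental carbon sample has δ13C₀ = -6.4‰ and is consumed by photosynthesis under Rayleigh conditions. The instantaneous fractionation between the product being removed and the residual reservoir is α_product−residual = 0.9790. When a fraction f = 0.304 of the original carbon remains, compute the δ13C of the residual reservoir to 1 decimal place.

18.8‰

Rayleigh residual: δ_res = (δ₀ + 1000)·f^(α−1) − 1000
α − 1 = -0.02100
f^(α−1) = 0.304^(-0.02100) = 1.025321
δ_res = (-6.4 + 1000) × 1.025321 − 1000 = 1018.758 − 1000 = 18.76‰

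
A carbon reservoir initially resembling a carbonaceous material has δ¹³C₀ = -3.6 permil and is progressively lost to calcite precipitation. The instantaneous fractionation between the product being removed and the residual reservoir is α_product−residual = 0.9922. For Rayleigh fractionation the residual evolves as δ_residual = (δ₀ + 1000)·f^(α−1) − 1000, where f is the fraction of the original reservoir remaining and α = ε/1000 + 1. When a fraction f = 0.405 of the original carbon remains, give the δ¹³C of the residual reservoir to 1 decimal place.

3.4 permil

Rayleigh residual: δ_res = (δ₀ + 1000)·f^(α−1) − 1000
α − 1 = -0.00780
f^(α−1) = 0.405^(-0.00780) = 1.007075
δ_res = (-3.6 + 1000) × 1.007075 − 1000 = 1003.450 − 1000 = 3.45 permil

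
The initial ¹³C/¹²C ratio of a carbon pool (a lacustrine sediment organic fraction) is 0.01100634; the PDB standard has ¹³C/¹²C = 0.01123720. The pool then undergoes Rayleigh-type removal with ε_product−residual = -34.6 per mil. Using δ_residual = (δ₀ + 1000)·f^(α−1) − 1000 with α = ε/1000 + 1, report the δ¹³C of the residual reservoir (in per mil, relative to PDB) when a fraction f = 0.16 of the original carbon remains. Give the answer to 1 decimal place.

δ₀ = (0.01100634/0.01123720 − 1)×1000 = (0.979456 − 1)×1000 = -20.544 per mil
α − 1 = ε/1000 = -0.0346
f^(α−1) = 0.16^(-0.0346) = 1.065461
δ_res = (-20.544 + 1000) × 1.065461 − 1000 = 1043.572 − 1000 = 43.57 per mil

43.6 per mil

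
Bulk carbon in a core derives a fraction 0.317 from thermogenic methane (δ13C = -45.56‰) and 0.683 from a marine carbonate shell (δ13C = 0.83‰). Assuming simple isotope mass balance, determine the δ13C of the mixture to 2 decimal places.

δ_mix = f_A·δ_A + f_B·δ_B
δ_mix = 0.317 × (-45.56) + 0.683 × (0.83)
δ_mix = -14.443 + 0.567 = -13.876‰

-13.88‰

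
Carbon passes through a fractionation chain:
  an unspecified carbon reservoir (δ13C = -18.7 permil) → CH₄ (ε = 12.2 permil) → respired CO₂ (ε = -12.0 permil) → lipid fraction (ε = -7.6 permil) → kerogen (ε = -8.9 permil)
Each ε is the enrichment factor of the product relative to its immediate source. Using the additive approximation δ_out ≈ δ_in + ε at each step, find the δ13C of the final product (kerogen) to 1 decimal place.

-35.0 permil

step 1: δ ≈ -18.7 + (12.2) = -6.5 permil
step 2: δ ≈ -6.5 + (-12.0) = -18.5 permil
step 3: δ ≈ -18.5 + (-7.6) = -26.1 permil
step 4: δ ≈ -26.1 + (-8.9) = -35.0 permil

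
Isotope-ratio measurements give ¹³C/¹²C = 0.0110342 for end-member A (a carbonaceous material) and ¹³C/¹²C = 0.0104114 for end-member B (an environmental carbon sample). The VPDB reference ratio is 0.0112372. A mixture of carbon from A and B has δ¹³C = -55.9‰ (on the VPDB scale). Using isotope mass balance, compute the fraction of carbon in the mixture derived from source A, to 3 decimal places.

0.317

δ_A = (0.0110342/0.0112372 − 1)×1000 = (0.981935 − 1)×1000 = -18.065‰
δ_B = (0.0104114/0.0112372 − 1)×1000 = (0.926512 − 1)×1000 = -73.488‰
f_A = (δ_mix − δ_B)/(δ_A − δ_B) = (-55.9 − (-73.488))/(-18.065 − (-73.488))
f_A = 17.588 / 55.423 = 0.3173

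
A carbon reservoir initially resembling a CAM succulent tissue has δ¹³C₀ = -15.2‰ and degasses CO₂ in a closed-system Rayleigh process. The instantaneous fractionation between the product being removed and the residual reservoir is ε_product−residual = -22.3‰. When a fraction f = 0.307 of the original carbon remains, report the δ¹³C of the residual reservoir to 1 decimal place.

11.1‰

Rayleigh residual: δ_res = (δ₀ + 1000)·f^(α−1) − 1000
α = ε/1000 + 1 = 0.97770, so α − 1 = -0.02230
f^(α−1) = 0.307^(-0.02230) = 1.026684
δ_res = (-15.2 + 1000) × 1.026684 − 1000 = 1011.078 − 1000 = 11.08‰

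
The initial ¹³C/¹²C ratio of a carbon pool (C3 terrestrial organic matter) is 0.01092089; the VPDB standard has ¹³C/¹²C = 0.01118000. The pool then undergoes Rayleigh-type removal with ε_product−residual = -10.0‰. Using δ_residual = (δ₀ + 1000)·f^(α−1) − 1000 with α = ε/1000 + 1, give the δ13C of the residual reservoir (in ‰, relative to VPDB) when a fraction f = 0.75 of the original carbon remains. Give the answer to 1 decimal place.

δ₀ = (0.01092089/0.01118000 − 1)×1000 = (0.976824 − 1)×1000 = -23.176‰
α − 1 = ε/1000 = -0.0100
f^(α−1) = 0.75^(-0.0100) = 1.002881
δ_res = (-23.176 + 1000) × 1.002881 − 1000 = 979.638 − 1000 = -20.36‰

-20.4‰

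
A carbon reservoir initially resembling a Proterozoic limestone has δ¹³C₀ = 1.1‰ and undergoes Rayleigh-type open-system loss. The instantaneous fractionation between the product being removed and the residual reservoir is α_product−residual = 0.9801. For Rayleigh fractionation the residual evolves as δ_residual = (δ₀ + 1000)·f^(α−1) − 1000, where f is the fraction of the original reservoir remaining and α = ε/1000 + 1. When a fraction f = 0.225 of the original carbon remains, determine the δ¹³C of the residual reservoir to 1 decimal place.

31.3‰

Rayleigh residual: δ_res = (δ₀ + 1000)·f^(α−1) − 1000
α − 1 = -0.01990
f^(α−1) = 0.225^(-0.01990) = 1.030129
δ_res = (1.1 + 1000) × 1.030129 − 1000 = 1031.262 − 1000 = 31.26‰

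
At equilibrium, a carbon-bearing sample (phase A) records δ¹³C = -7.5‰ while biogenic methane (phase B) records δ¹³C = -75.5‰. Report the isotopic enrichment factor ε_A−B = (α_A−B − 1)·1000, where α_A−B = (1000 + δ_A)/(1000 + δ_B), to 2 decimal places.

73.55‰

α_A−B = (1000 + -7.5) / (1000 + -75.5) = 992.5 / 924.5 = 1.073553
ε_A−B = (1.073553 − 1) × 1000 = 73.553‰
(The approximation ε ≈ δ_A − δ_B would give 68.0‰.)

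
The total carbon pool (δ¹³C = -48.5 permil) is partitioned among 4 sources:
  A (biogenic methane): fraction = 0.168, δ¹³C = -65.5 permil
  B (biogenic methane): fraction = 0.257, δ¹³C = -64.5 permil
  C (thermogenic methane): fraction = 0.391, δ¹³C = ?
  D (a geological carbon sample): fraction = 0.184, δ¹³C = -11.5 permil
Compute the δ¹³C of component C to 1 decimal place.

-48.1 permil

Isotope mass balance: δ_bulk = Σ fᵢ·δᵢ.
-48.5 = 0.168×(-65.5) + 0.257×(-64.5) + 0.391×δ_C + 0.184×(-11.5)
0.391·δ_C = -48.5 − (-29.697) = -18.803
δ_C = -18.803 / 0.391 = -48.09 permil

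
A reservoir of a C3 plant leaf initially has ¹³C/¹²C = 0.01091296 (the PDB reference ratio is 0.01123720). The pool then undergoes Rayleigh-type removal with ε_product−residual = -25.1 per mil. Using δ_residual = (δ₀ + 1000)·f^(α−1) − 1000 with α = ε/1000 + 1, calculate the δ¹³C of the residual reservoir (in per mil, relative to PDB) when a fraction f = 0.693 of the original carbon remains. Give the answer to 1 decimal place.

-19.9 per mil

δ₀ = (0.01091296/0.01123720 − 1)×1000 = (0.971146 − 1)×1000 = -28.854 per mil
α − 1 = ε/1000 = -0.0251
f^(α−1) = 0.693^(-0.0251) = 1.009247
δ_res = (-28.854 + 1000) × 1.009247 − 1000 = 980.126 − 1000 = -19.87 per mil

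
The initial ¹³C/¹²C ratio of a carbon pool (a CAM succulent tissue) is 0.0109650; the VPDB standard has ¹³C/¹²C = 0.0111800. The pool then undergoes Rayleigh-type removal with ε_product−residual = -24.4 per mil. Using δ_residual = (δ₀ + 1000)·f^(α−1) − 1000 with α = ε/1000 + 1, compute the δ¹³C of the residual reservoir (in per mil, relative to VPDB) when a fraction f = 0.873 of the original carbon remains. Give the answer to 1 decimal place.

-16.0 per mil

δ₀ = (0.0109650/0.0111800 − 1)×1000 = (0.980769 − 1)×1000 = -19.231 per mil
α − 1 = ε/1000 = -0.0244
f^(α−1) = 0.873^(-0.0244) = 1.003319
δ_res = (-19.231 + 1000) × 1.003319 − 1000 = 984.025 − 1000 = -15.98 per mil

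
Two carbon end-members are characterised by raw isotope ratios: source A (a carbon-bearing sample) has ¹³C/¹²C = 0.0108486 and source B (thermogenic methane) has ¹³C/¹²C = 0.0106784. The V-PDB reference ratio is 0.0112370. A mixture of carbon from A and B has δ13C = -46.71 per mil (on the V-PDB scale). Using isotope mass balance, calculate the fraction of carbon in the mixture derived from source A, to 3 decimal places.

δ_A = (0.0108486/0.0112370 − 1)×1000 = (0.965436 − 1)×1000 = -34.564 per mil
δ_B = (0.0106784/0.0112370 − 1)×1000 = (0.950289 − 1)×1000 = -49.711 per mil
f_A = (δ_mix − δ_B)/(δ_A − δ_B) = (-46.71 − (-49.711))/(-34.564 − (-49.711))
f_A = 3.001 / 15.146 = 0.1981

0.198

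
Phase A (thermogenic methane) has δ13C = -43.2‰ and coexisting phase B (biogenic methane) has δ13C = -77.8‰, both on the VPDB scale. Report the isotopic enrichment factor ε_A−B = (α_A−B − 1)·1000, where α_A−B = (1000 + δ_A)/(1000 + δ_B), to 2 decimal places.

α_A−B = (1000 + -43.2) / (1000 + -77.8) = 956.8 / 922.2 = 1.037519
ε_A−B = (1.037519 − 1) × 1000 = 37.519‰
(The approximation ε ≈ δ_A − δ_B would give 34.6‰.)

37.52‰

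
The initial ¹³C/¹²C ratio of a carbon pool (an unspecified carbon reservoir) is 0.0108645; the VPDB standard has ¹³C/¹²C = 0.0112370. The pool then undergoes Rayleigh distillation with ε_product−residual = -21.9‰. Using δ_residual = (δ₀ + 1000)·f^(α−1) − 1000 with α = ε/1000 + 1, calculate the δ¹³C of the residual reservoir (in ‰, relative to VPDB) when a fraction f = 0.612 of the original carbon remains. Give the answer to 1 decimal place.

-22.7‰

δ₀ = (0.0108645/0.0112370 − 1)×1000 = (0.966851 − 1)×1000 = -33.149‰
α − 1 = ε/1000 = -0.0219
f^(α−1) = 0.612^(-0.0219) = 1.010811
δ_res = (-33.149 + 1000) × 1.010811 − 1000 = 977.304 − 1000 = -22.70‰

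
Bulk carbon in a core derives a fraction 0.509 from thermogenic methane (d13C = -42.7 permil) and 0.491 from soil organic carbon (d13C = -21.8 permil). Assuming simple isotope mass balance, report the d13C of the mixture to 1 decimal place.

δ_mix = f_A·δ_A + f_B·δ_B
δ_mix = 0.509 × (-42.7) + 0.491 × (-21.8)
δ_mix = -21.73 + -10.70 = -32.44 permil

-32.4 permil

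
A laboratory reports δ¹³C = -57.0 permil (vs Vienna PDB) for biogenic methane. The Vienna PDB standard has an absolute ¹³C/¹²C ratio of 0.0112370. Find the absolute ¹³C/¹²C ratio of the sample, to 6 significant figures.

0.0105965

R_sample = R_standard × (δ¹³C/1000 + 1)
R_sample = 0.0112370 × (-57.0/1000 + 1) = 0.0112370 × 0.943000
R_sample = 0.0105965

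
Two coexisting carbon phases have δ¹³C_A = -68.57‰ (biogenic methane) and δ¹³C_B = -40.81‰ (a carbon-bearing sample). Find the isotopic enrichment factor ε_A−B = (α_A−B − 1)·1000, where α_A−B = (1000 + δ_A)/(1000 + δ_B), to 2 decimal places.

α_A−B = (1000 + -68.57) / (1000 + -40.81) = 931.43 / 959.19 = 0.971059
ε_A−B = (0.971059 − 1) × 1000 = -28.941‰
(The approximation ε ≈ δ_A − δ_B would give -27.76‰.)

-28.94‰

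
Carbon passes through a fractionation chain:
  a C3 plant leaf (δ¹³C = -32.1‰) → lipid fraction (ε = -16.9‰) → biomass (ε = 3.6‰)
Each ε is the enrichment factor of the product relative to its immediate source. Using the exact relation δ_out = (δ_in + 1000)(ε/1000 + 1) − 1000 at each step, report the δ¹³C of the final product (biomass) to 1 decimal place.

-45.0‰

step 1: δ = (-32.10 + 1000)·(-16.9/1000 + 1) − 1000 = -48.46‰
step 2: δ = (-48.46 + 1000)·(3.6/1000 + 1) − 1000 = -45.03‰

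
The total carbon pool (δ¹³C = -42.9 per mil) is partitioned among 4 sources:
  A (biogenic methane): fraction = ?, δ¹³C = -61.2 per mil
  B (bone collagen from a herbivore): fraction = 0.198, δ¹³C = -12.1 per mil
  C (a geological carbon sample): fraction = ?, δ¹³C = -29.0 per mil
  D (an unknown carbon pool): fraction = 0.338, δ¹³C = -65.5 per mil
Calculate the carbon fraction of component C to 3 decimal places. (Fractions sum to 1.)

0.312

Let f_C and f_A be the unknown fractions; fractions sum to 1 so f_C + f_A = 0.464.
Mass balance: Σ fᵢ·δᵢ = δ_bulk ⇒ f_C·(-29.0) + f_A·(-61.2) = -42.9 − (-24.535) = -18.365
Substitute f_A = 0.464 − f_C:
f_C·(-29.0 − -61.2) = -18.365 − 0.464×(-61.2) = 10.032
f_C = 10.032 / 32.2 = 0.3115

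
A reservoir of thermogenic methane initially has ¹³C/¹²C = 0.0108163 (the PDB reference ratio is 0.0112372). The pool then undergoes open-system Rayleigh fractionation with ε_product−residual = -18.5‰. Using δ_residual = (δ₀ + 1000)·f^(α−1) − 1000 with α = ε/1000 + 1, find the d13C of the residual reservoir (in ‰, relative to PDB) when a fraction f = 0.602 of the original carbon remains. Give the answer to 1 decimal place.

δ₀ = (0.0108163/0.0112372 − 1)×1000 = (0.962544 − 1)×1000 = -37.456‰
α − 1 = ε/1000 = -0.0185
f^(α−1) = 0.602^(-0.0185) = 1.009433
δ_res = (-37.456 + 1000) × 1.009433 − 1000 = 971.624 − 1000 = -28.38‰

-28.4‰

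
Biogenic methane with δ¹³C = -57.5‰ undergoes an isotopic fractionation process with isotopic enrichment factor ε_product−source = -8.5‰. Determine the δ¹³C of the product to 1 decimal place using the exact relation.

Exactly, δ_product = (δ_source + 1000)·(ε/1000 + 1) − 1000.
δ_product = (-57.5 + 1000) × (-8.5/1000 + 1) − 1000
δ_product = -65.51‰

-65.5‰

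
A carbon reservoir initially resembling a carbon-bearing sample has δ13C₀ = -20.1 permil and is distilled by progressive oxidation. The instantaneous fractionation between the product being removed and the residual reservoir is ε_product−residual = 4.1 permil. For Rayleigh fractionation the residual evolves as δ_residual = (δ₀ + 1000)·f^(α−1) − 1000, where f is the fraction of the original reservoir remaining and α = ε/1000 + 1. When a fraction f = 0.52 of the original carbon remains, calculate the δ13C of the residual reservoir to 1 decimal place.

Rayleigh residual: δ_res = (δ₀ + 1000)·f^(α−1) − 1000
α = ε/1000 + 1 = 1.00410, so α − 1 = 0.00410
f^(α−1) = 0.52^(0.00410) = 0.997322
δ_res = (-20.1 + 1000) × 0.997322 − 1000 = 977.276 − 1000 = -22.72 permil

-22.7 permil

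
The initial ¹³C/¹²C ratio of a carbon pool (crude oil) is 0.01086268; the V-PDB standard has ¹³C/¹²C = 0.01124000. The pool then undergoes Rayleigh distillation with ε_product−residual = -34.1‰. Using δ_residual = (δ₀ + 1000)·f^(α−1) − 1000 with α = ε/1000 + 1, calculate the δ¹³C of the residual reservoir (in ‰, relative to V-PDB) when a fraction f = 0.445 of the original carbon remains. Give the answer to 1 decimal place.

δ₀ = (0.01086268/0.01124000 − 1)×1000 = (0.966431 − 1)×1000 = -33.569‰
α − 1 = ε/1000 = -0.0341
f^(α−1) = 0.445^(-0.0341) = 1.027995
δ_res = (-33.569 + 1000) × 1.027995 − 1000 = 993.486 − 1000 = -6.51‰

-6.5‰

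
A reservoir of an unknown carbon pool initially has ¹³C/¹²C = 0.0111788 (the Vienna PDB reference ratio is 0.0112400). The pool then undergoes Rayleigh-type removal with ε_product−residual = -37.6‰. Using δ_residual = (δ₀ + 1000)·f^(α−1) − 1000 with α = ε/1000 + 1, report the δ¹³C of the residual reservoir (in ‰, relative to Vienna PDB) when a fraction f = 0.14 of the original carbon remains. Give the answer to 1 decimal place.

70.9‰

δ₀ = (0.0111788/0.0112400 − 1)×1000 = (0.994555 − 1)×1000 = -5.445‰
α − 1 = ε/1000 = -0.0376
f^(α−1) = 0.14^(-0.0376) = 1.076727
δ_res = (-5.445 + 1000) × 1.076727 − 1000 = 1070.864 − 1000 = 70.86‰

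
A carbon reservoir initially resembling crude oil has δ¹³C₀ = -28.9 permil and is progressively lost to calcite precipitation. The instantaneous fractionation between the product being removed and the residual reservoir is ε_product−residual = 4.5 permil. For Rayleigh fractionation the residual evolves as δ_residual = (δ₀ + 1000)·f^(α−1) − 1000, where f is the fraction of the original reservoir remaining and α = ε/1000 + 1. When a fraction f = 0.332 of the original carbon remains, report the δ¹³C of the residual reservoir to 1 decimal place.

-33.7 permil

Rayleigh residual: δ_res = (δ₀ + 1000)·f^(α−1) − 1000
α = ε/1000 + 1 = 1.00450, so α − 1 = 0.00450
f^(α−1) = 0.332^(0.00450) = 0.995050
δ_res = (-28.9 + 1000) × 0.995050 − 1000 = 966.294 − 1000 = -33.71 permil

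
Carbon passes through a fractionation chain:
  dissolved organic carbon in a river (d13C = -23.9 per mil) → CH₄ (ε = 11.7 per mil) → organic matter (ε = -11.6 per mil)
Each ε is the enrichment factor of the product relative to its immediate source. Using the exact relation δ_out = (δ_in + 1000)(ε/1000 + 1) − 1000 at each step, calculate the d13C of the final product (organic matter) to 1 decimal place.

-23.9 per mil

step 1: δ = (-23.90 + 1000)·(11.7/1000 + 1) − 1000 = -12.48 per mil
step 2: δ = (-12.48 + 1000)·(-11.6/1000 + 1) − 1000 = -23.93 per mil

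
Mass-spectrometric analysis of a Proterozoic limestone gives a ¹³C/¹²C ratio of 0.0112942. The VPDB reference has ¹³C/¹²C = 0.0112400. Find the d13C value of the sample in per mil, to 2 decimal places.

4.82 per mil

d13C = (R_sample / R_standard − 1) × 1000
R_sample / R_standard = 0.0112942 / 0.0112400 = 1.004822
d13C = (1.004822 − 1) × 1000 = 4.822 per mil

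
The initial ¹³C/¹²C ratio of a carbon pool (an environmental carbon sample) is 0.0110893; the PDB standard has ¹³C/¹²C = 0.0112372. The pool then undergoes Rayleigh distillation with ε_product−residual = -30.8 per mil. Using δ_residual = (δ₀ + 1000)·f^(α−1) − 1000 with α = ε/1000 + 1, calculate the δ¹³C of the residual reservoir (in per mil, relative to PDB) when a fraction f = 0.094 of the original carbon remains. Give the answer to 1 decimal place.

61.4 per mil

δ₀ = (0.0110893/0.0112372 − 1)×1000 = (0.986838 − 1)×1000 = -13.162 per mil
α − 1 = ε/1000 = -0.0308
f^(α−1) = 0.094^(-0.0308) = 1.075543
δ_res = (-13.162 + 1000) × 1.075543 − 1000 = 1061.387 − 1000 = 61.39 per mil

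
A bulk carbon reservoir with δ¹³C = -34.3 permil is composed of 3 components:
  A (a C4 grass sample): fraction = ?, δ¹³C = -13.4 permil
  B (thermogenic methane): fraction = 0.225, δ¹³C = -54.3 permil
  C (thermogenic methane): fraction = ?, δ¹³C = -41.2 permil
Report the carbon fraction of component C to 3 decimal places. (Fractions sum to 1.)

0.421

Let f_C and f_A be the unknown fractions; fractions sum to 1 so f_C + f_A = 0.775.
Mass balance: Σ fᵢ·δᵢ = δ_bulk ⇒ f_C·(-41.2) + f_A·(-13.4) = -34.3 − (-12.217) = -22.082
Substitute f_A = 0.775 − f_C:
f_C·(-41.2 − -13.4) = -22.082 − 0.775×(-13.4) = -11.697
f_C = -11.697 / -27.8 = 0.4208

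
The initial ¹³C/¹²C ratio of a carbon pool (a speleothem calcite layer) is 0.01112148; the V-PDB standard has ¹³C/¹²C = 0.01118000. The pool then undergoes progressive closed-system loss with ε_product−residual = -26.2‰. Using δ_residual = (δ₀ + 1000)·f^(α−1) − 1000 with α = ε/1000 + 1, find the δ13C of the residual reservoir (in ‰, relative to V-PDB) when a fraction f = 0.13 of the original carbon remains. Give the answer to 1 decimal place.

49.4‰

δ₀ = (0.01112148/0.01118000 − 1)×1000 = (0.994766 − 1)×1000 = -5.234‰
α − 1 = ε/1000 = -0.0262
f^(α−1) = 0.13^(-0.0262) = 1.054908
δ_res = (-5.234 + 1000) × 1.054908 − 1000 = 1049.386 − 1000 = 49.39‰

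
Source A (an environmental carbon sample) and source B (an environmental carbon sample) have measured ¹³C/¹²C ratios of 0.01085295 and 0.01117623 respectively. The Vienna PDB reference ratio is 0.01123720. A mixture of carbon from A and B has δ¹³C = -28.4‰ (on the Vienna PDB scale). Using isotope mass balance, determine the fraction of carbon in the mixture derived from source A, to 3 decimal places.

δ_A = (0.01085295/0.01123720 − 1)×1000 = (0.965806 − 1)×1000 = -34.194‰
δ_B = (0.01117623/0.01123720 − 1)×1000 = (0.994574 − 1)×1000 = -5.426‰
f_A = (δ_mix − δ_B)/(δ_A − δ_B) = (-28.4 − (-5.426))/(-34.194 − (-5.426))
f_A = -22.974 / -28.769 = 0.7986

0.799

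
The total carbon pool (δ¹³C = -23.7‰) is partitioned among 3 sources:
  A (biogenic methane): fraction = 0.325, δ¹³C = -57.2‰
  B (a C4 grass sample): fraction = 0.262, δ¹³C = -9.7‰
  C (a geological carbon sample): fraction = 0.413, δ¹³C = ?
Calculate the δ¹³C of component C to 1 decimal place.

Isotope mass balance: δ_bulk = Σ fᵢ·δᵢ.
-23.7 = 0.325×(-57.2) + 0.262×(-9.7) + 0.413×δ_C
0.413·δ_C = -23.7 − (-21.131) = -2.569
δ_C = -2.569 / 0.413 = -6.22‰

-6.2‰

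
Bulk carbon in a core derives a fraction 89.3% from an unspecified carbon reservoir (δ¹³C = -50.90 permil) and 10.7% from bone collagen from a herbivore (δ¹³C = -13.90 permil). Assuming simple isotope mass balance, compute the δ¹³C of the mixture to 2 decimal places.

-46.94 permil

δ_mix = f_A·δ_A + f_B·δ_B
δ_mix = 0.893 × (-50.90) + 0.107 × (-13.90)
δ_mix = -45.454 + -1.487 = -46.941 permil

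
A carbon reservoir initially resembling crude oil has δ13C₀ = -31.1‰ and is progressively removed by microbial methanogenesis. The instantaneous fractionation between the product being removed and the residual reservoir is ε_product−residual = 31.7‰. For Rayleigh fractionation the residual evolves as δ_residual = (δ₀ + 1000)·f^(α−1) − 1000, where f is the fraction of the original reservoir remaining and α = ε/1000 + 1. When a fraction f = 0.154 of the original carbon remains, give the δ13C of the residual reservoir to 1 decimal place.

-86.9‰

Rayleigh residual: δ_res = (δ₀ + 1000)·f^(α−1) − 1000
α = ε/1000 + 1 = 1.03170, so α − 1 = 0.03170
f^(α−1) = 0.154^(0.03170) = 0.942420
δ_res = (-31.1 + 1000) × 0.942420 − 1000 = 913.111 − 1000 = -86.89‰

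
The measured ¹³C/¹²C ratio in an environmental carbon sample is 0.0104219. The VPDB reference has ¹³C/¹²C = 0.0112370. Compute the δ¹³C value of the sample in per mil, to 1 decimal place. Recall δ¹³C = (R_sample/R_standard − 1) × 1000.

-72.5 per mil

δ¹³C = (R_sample / R_standard − 1) × 1000
R_sample / R_standard = 0.0104219 / 0.0112370 = 0.927463
δ¹³C = (0.927463 − 1) × 1000 = -72.54 per mil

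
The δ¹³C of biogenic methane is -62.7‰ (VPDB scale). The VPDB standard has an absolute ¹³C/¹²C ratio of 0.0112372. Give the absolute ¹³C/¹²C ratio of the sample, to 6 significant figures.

R_sample = R_standard × (δ¹³C/1000 + 1)
R_sample = 0.0112372 × (-62.7/1000 + 1) = 0.0112372 × 0.937300
R_sample = 0.0105326

0.0105326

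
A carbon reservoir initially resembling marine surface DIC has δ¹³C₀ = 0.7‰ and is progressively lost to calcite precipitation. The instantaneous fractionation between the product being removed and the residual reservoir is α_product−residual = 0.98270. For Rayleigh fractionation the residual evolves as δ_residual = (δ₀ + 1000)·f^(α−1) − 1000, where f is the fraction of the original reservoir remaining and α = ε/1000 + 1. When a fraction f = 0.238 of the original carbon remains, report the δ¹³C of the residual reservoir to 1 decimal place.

Rayleigh residual: δ_res = (δ₀ + 1000)·f^(α−1) − 1000
α − 1 = -0.01730
f^(α−1) = 0.238^(-0.01730) = 1.025145
δ_res = (0.7 + 1000) × 1.025145 − 1000 = 1025.862 − 1000 = 25.86‰

25.9‰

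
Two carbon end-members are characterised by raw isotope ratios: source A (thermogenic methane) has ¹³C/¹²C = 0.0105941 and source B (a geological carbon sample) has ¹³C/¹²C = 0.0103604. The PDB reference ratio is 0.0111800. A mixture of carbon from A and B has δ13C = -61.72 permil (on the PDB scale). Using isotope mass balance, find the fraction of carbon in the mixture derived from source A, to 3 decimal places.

0.554

δ_A = (0.0105941/0.0111800 − 1)×1000 = (0.947594 − 1)×1000 = -52.406 permil
δ_B = (0.0103604/0.0111800 − 1)×1000 = (0.926691 − 1)×1000 = -73.309 permil
f_A = (δ_mix − δ_B)/(δ_A − δ_B) = (-61.72 − (-73.309))/(-52.406 − (-73.309))
f_A = 11.589 / 20.903 = 0.5544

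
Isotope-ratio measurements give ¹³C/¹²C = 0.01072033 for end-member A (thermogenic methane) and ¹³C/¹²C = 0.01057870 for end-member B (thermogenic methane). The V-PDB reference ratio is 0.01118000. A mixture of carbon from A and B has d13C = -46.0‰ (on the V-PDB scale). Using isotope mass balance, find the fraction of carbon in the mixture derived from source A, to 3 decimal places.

δ_A = (0.01072033/0.01118000 − 1)×1000 = (0.958885 − 1)×1000 = -41.115‰
δ_B = (0.01057870/0.01118000 − 1)×1000 = (0.946216 − 1)×1000 = -53.784‰
f_A = (δ_mix − δ_B)/(δ_A − δ_B) = (-46.0 − (-53.784))/(-41.115 − (-53.784))
f_A = 7.784 / 12.668 = 0.6144

0.614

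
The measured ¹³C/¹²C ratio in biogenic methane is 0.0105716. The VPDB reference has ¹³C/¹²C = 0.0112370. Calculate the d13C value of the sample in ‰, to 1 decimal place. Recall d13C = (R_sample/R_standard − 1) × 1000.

d13C = (R_sample / R_standard − 1) × 1000
R_sample / R_standard = 0.0105716 / 0.0112370 = 0.940785
d13C = (0.940785 − 1) × 1000 = -59.22‰

-59.2‰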